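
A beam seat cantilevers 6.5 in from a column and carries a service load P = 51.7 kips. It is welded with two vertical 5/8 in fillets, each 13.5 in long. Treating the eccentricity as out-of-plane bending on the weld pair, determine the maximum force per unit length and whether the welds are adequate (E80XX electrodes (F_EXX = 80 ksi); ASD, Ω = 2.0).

L_w = 2 × 13.5 = 27 in; section modulus (unit throat) S = 2 × L²/6 = 60.75 in².
Direct shear f_v = P/L_w = 51.7/27 = 1.915 kip/in.
Moment M = P × e = 51.7 × 6.5 = 336.05 kip·in; bending f_b = M/S = 5.532 kip/in.
f_max = √(f_v² + f_b²) = √(1.915² + 5.532²) = 5.854 kip/in.
r_n/Ω = (1/2.0) × 0.6 × 80 × (0.707 × 0.625) = 10.6 kip/in → adequate.

f_max ≈ 5.85 kip/in; adequate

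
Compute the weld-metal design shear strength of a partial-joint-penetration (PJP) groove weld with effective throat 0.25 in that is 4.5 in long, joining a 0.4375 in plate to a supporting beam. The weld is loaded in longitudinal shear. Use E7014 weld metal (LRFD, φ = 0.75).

φR_n ≈ 35.4 kips

E70XX → F_EXX = 70 ksi.
Effective throat (given) t_e = 0.25 in.
A_we = 0.25 × 4.5 = 1.125 in².
F_nw = 0.6 F_EXX = 42 ksi.
φR_n = 0.75 × 42 × 1.125 = 35.44 kips.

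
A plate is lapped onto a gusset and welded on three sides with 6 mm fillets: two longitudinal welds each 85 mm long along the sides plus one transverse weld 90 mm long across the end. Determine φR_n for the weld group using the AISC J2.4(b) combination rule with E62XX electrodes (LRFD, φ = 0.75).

φR_n ≈ 331 kN

E62XX → F_EXX = 620 MPa.
t_e = 0.707 × 6 = 4.242 mm.
R_nwl = 0.6 × 620 × 4.242 × 170 × 10⁻³ = 268.3 kN (longitudinal, 2 welds).
R_nwt = 0.6 × 620 × 4.242 × 90 × 10⁻³ = 142 kN (transverse, base value).
(i) R_nwl + R_nwt = 410.3 kN; (ii) 0.85 R_nwl + 1.5 R_nwt = 441.1 kN.
R_n = max = 441.1 kN [governs: (ii)]; φR_n = 330.8 kN.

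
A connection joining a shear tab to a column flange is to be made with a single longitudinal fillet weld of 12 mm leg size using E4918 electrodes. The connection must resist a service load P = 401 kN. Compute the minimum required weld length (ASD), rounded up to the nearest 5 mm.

L = 325 mm

E49XX → F_EXX = 490 MPa.
Throat t_e = 0.707 × 12 = 8.484 mm.
r_n/Ω = (0.6 × 490 × 8.484) / 2.0 = 1247 N/mm = 1.247 kN/mm.
L_req = P / (r_n/Ω) = 401 / 1.247 = 321.5 mm total.
Round up → use L = 325 mm.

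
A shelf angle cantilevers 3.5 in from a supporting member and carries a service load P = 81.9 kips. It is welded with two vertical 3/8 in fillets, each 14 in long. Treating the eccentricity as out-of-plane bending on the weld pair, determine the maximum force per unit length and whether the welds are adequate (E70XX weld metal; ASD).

E70XX → F_EXX = 70 ksi.
L_w = 2 × 14 = 28 in; section modulus (unit throat) S = 2 × L²/6 = 65.33 in².
Direct shear f_v = P/L_w = 81.9/28 = 2.925 kip/in.
Moment M = P × e = 81.9 × 3.5 = 286.65 kip·in; bending f_b = M/S = 4.388 kip/in.
f_max = √(f_v² + f_b²) = √(2.925² + 4.388²) = 5.273 kip/in.
r_n/Ω = (1/2.0) × 0.6 × 70 × (0.707 × 0.375) = 5.568 kip/in → adequate.

f_max ≈ 5.27 kip/in; adequate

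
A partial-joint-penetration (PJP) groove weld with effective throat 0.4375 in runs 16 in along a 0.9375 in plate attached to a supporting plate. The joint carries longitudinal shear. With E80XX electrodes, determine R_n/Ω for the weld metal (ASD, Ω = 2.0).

E80XX → F_EXX = 80 ksi.
Effective throat (given) t_e = 0.4375 in.
A_we = 0.4375 × 16 = 7 in².
F_nw = 0.6 F_EXX = 48 ksi.
R_n/Ω = (48 × 7) / 2.0 = 168 kip.

R_n/Ω ≈ 168 kip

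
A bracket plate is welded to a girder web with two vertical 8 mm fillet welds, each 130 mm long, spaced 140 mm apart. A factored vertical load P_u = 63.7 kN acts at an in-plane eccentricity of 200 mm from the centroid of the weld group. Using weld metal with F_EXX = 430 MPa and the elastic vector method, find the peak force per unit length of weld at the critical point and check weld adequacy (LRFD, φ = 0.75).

Total weld length L_w = 260 mm. Treat welds as unit-width lines.
Polar moment about centroid: J = 2[d³/12 + d(b/2)²] = 2[130³/12 + 130×70²] = 1640000 mm³.
Direct shear f_v = P/L_w = 63.7×10³ / 260 = 245 N/mm (vertical).
Torsion M = P·e = 63.7×10³ × 200 = 12740000 N·mm.
Critical point at (x, y) = (70, 65) from centroid. f_tx = M·y/J = 504.9 N/mm; f_ty = M·x/J = 543.7 N/mm.
Resultant f_max = √[f_tx² + (f_v + f_ty)²] = √[504.9² + (245 + 543.7)²] = 936.5 N/mm.
Capacity per unit length: φr_n = 0.75 × 0.6 × 430 × (0.707 × 8) = 1094 N/mm.
936.5 ≤ 1094 → adequate.

f_max ≈ 936 N/mm; adequate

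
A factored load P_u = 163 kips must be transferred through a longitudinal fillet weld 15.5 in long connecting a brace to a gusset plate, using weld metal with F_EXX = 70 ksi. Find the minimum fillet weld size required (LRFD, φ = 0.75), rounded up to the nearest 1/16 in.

Total weld length L = 15.5 in.
Required throat t_e = P_u / (φ × 0.6 F_EXX × L) = 163 / (0.75 × 0.6 × 70 × 15.5) = 0.3338 in.
Required leg w = t_e / 0.707 = 0.4722 in → use 1/2 in.

w = 1/2 in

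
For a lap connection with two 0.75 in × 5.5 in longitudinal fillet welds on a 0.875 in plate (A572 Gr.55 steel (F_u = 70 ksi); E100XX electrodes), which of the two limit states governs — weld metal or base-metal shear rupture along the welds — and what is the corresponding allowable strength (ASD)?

E100XX → F_EXX = 100 ksi.
t_e = 0.707 × 0.75 = 0.5302 in; L = 11 in.
Weld metal: R_n/Ω = (1/2.0) × 0.6 × 100 × 0.5302 × 11 = 175 kip.
Base metal (shear rupture): R_n/Ω = (1/2.0) × 0.6 × 70 × 0.875 × 11 = 202.1 kip.
Governing: weld metal.

R_n/Ω ≈ 175 kip (weld metal governs)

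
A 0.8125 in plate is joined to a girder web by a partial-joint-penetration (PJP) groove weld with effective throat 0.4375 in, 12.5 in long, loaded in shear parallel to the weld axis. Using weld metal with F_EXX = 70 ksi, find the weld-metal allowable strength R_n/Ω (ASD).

R_n/Ω ≈ 115 kip

Effective throat (given) t_e = 0.4375 in.
A_we = 0.4375 × 12.5 = 5.469 in².
F_nw = 0.6 F_EXX = 42 ksi.
R_n/Ω = (42 × 5.469) / 2.0 = 114.8 kip.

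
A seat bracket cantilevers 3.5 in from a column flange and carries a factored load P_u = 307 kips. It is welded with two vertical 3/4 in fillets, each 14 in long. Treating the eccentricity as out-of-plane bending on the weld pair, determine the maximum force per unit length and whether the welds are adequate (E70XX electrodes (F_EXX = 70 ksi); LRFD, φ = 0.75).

L_w = 2 × 14 = 28 in; section modulus (unit throat) S = 2 × L²/6 = 65.33 in².
Direct shear f_v = P/L_w = 307/28 = 10.96 kip/in.
Moment M = P × e = 307 × 3.5 = 1074.5 kip·in; bending f_b = M/S = 16.45 kip/in.
f_max = √(f_v² + f_b²) = √(10.96² + 16.45²) = 19.77 kip/in.
φr_n = 0.75 × 0.6 × 70 × (0.707 × 0.75) = 16.7 kip/in → NOT adequate.

f_max ≈ 19.8 kip/in; NOT adequate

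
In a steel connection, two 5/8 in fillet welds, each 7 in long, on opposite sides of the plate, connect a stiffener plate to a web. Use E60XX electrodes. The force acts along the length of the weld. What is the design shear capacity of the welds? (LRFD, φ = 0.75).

E60XX → F_EXX = 60 ksi.
Effective throat t_e = 0.707 × 0.625 = 0.4419 in.
Total length L = 14 in; A_we = 0.4419 × 14 = 6.186 in².
F_nw = 0.6 F_EXX = 0.6 × 60 = 36 ksi.
φR_n = 0.75 × 36 × 6.186 = 167 kip.

φR_n ≈ 167 kip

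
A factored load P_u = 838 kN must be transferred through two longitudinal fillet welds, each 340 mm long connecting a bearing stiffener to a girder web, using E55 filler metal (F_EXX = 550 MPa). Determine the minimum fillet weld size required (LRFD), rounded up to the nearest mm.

Total weld length L = 680 mm.
Required throat t_e = P_u / (φ × 0.6 F_EXX × L) = 838 / (0.75 × 0.6 × 550 × 680 × 10⁻³) = 4.979 mm.
Required leg w = t_e / 0.707 = 7.043 mm → use 8 mm.

w = 8 mm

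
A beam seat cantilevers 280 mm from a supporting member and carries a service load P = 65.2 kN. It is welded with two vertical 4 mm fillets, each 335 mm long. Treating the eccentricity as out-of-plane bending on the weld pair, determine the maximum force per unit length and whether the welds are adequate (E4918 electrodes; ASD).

f_max ≈ 498 N/mm; NOT adequate

E49XX → F_EXX = 490 MPa.
L_w = 2 × 335 = 670 mm; section modulus (unit throat) S = 2 × L²/6 = 37410 mm².
Direct shear f_v = P/L_w = 65.2×10³/670 = 97.31 N/mm.
Moment M = P × e = 65.2×10³ × 280 = 18256000 N·mm; bending f_b = M/S = 488 N/mm.
f_max = √(f_v² + f_b²) = √(97.31² + 488²) = 497.6 N/mm.
r_n/Ω = (1/2.0) × 0.6 × 490 × (0.707 × 4) = 415.7 N/mm → NOT adequate.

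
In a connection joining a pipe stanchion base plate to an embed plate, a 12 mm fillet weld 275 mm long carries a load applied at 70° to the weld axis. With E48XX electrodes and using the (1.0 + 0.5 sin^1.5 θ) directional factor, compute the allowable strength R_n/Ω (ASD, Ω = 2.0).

E48XX → F_EXX = 480 MPa.
t_e = 0.707 × 12 = 8.484 mm; A_we = 8.484 × 275 = 2333 mm².
Directional factor: 1.0 + 0.5 sin^1.5(70°) = 1.455.
F_nw = 0.6 × 480 × 1.455 = 419.2 MPa.
R_n/Ω = (419.2 × 2333) / 2.0 × 10⁻³ = 489 kN.

R_n/Ω ≈ 489 kN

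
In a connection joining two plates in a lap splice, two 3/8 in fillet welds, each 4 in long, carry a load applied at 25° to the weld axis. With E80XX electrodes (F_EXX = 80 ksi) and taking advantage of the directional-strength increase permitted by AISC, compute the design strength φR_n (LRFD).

t_e = 0.707 × 0.375 = 0.2651 in; A_we = 0.2651 × 8 = 2.121 in².
Directional factor: 1.0 + 0.5 sin^1.5(25°) = 1.137.
F_nw = 0.6 × 80 × 1.137 = 54.59 ksi.
φR_n = 0.75 × 54.59 × 2.121 = 86.85 kips.

φR_n ≈ 86.8 kips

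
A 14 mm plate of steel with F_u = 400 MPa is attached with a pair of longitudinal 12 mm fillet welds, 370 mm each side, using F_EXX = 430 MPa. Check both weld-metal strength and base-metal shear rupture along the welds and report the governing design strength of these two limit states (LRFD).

t_e = 0.707 × 12 = 8.484 mm; L = 740 mm.
Weld metal: φR_n = 0.75 × 0.6 × 430 × 8.484 × 740 × 10⁻³ = 1215 kN.
Base metal (shear rupture): φR_n = 0.75 × 0.6 × 400 × 14 × 740 × 10⁻³ = 1865 kN.
Governing: weld metal.

φR_n ≈ 1210 kN (weld metal governs)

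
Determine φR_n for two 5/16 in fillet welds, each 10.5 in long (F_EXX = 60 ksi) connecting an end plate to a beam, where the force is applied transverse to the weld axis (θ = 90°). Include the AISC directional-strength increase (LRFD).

φR_n ≈ 188 kip

t_e = 0.707 × 0.3125 = 0.2209 in; A_we = 0.2209 × 21 = 4.64 in².
Directional factor: 1.0 + 0.5 sin^1.5(90°) = 1.5.
F_nw = 0.6 × 60 × 1.5 = 54 ksi.
φR_n = 0.75 × 54 × 4.64 = 187.9 kip.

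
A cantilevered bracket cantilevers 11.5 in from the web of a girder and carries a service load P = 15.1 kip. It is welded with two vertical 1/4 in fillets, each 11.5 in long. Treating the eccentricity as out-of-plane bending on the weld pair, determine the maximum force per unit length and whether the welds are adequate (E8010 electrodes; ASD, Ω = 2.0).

E80XX → F_EXX = 80 ksi.
L_w = 2 × 11.5 = 23 in; section modulus (unit throat) S = 2 × L²/6 = 44.08 in².
Direct shear f_v = P/L_w = 15.1/23 = 0.6565 kip/in.
Moment M = P × e = 15.1 × 11.5 = 173.65 kip·in; bending f_b = M/S = 3.939 kip/in.
f_max = √(f_v² + f_b²) = √(0.6565² + 3.939²) = 3.993 kip/in.
r_n/Ω = (1/2.0) × 0.6 × 80 × (0.707 × 0.25) = 4.242 kip/in → adequate.

f_max ≈ 3.99 kip/in; adequate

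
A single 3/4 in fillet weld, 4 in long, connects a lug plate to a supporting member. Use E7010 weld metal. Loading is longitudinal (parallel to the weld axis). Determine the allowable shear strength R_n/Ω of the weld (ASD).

R_n/Ω ≈ 44.5 kips

E70XX → F_EXX = 70 ksi.
Effective throat t_e = 0.707 × 0.75 = 0.5302 in.
Total length L = 4 in; A_we = 0.5302 × 4 = 2.121 in².
F_nw = 0.6 F_EXX = 0.6 × 70 = 42 ksi.
R_n = 42 × 2.121 = 89.08 kips; R_n/Ω = 89.08/2.0 = 44.54 kips.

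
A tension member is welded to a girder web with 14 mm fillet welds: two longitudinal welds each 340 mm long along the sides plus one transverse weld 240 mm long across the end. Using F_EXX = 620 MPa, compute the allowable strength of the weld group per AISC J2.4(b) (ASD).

t_e = 0.707 × 14 = 9.898 mm.
R_nwl = 0.6 × 620 × 9.898 × 680 × 10⁻³ = 2504 kN (longitudinal, 2 welds).
R_nwt = 0.6 × 620 × 9.898 × 240 × 10⁻³ = 883.7 kN (transverse, base value).
(i) R_nwl + R_nwt = 3387 kN; (ii) 0.85 R_nwl + 1.5 R_nwt = 3454 kN.
R_n = max = 3454 kN [governs: (ii)]; R_n/Ω = 1727 kN.

R_n/Ω ≈ 1730 kN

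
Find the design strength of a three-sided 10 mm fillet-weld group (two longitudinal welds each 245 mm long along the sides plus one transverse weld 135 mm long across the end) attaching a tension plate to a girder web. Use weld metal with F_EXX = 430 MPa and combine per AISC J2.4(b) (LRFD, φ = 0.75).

φR_n ≈ 855 kN

t_e = 0.707 × 10 = 7.07 mm.
R_nwl = 0.6 × 430 × 7.07 × 490 × 10⁻³ = 893.8 kN (longitudinal, 2 welds).
R_nwt = 0.6 × 430 × 7.07 × 135 × 10⁻³ = 246.2 kN (transverse, base value).
(i) R_nwl + R_nwt = 1140 kN; (ii) 0.85 R_nwl + 1.5 R_nwt = 1129 kN.
R_n = max = 1140 kN [governs: (i)]; φR_n = 855 kN.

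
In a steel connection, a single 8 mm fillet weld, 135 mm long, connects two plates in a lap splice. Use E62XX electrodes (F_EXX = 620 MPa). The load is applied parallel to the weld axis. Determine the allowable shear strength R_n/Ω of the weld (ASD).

R_n/Ω ≈ 142 kN

Effective throat t_e = 0.707 × 8 = 5.656 mm.
Total length L = 135 mm; A_we = 5.656 × 135 = 763.6 mm².
F_nw = 0.6 F_EXX = 0.6 × 620 = 372 MPa.
R_n = 372 × 763.6 × 10⁻³ = 284 kN; R_n/Ω = 284/2.0 = 142 kN.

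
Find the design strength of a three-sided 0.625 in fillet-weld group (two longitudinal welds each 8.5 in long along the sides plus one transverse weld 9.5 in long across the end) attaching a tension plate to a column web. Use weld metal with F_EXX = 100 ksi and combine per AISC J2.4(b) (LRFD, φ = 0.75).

t_e = 0.707 × 0.625 = 0.4419 in.
R_nwl = 0.6 × 100 × 0.4419 × 17 = 450.7 kips (longitudinal, 2 welds).
R_nwt = 0.6 × 100 × 0.4419 × 9.5 = 251.9 kips (transverse, base value).
(i) R_nwl + R_nwt = 702.6 kips; (ii) 0.85 R_nwl + 1.5 R_nwt = 760.9 kips.
R_n = max = 760.9 kips [governs: (ii)]; φR_n = 570.7 kips.

φR_n ≈ 571 kips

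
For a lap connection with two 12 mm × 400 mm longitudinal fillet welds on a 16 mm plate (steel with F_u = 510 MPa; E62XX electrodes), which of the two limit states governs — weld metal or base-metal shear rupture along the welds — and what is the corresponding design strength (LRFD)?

E62XX → F_EXX = 620 MPa.
t_e = 0.707 × 12 = 8.484 mm; L = 800 mm.
Weld metal: φR_n = 0.75 × 0.6 × 620 × 8.484 × 800 × 10⁻³ = 1894 kN.
Base metal (shear rupture): φR_n = 0.75 × 0.6 × 510 × 16 × 800 × 10⁻³ = 2938 kN.
Governing: weld metal.

φR_n ≈ 1890 kN (weld metal governs)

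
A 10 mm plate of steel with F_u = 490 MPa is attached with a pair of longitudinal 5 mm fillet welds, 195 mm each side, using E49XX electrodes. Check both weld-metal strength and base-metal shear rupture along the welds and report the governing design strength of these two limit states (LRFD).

E49XX → F_EXX = 490 MPa.
t_e = 0.707 × 5 = 3.535 mm; L = 390 mm.
Weld metal: φR_n = 0.75 × 0.6 × 490 × 3.535 × 390 × 10⁻³ = 304 kN.
Base metal (shear rupture): φR_n = 0.75 × 0.6 × 490 × 10 × 390 × 10⁻³ = 860 kN.
Governing: weld metal.

φR_n ≈ 304 kN (weld metal governs)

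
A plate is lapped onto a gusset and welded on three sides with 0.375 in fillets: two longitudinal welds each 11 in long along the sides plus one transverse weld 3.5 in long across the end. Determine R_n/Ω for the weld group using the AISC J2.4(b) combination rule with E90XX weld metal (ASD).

R_n/Ω ≈ 183 kips

E90XX → F_EXX = 90 ksi.
t_e = 0.707 × 0.375 = 0.2651 in.
R_nwl = 0.6 × 90 × 0.2651 × 22 = 315 kips (longitudinal, 2 welds).
R_nwt = 0.6 × 90 × 0.2651 × 3.5 = 50.11 kips (transverse, base value).
(i) R_nwl + R_nwt = 365.1 kips; (ii) 0.85 R_nwl + 1.5 R_nwt = 342.9 kips.
R_n = max = 365.1 kips [governs: (i)]; R_n/Ω = 182.5 kips.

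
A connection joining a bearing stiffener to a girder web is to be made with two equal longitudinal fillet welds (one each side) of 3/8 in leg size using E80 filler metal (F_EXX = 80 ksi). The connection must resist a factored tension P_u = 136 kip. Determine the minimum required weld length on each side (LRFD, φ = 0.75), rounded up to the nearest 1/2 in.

Throat t_e = 0.707 × 0.375 = 0.2651 in.
φr_n = 0.75 × 0.6 × 80 × 0.2651 = 9.544 kip/in.
L_req = P_u / φr_n = 136 / 9.544 = 14.25 in total.
Per side: 14.25 / 2 = 7.125 in.
Round up → use L = 7.5 in on each side.

L = 7.5 in on each side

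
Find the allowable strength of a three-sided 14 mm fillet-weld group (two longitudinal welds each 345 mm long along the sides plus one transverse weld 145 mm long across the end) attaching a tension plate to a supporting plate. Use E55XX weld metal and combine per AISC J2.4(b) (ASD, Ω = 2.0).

R_n/Ω ≈ 1360 kN

E55XX → F_EXX = 550 MPa.
t_e = 0.707 × 14 = 9.898 mm.
R_nwl = 0.6 × 550 × 9.898 × 690 × 10⁻³ = 2254 kN (longitudinal, 2 welds).
R_nwt = 0.6 × 550 × 9.898 × 145 × 10⁻³ = 473.6 kN (transverse, base value).
(i) R_nwl + R_nwt = 2727 kN; (ii) 0.85 R_nwl + 1.5 R_nwt = 2626 kN.
R_n = max = 2727 kN [governs: (i)]; R_n/Ω = 1364 kN.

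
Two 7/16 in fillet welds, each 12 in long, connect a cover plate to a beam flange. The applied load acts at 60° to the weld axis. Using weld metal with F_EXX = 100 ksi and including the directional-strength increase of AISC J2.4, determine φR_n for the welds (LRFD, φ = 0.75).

t_e = 0.707 × 0.4375 = 0.3093 in; A_we = 0.3093 × 24 = 7.423 in².
Directional factor: 1.0 + 0.5 sin^1.5(60°) = 1.403.
F_nw = 0.6 × 100 × 1.403 = 84.18 ksi.
φR_n = 0.75 × 84.18 × 7.423 = 468.7 kips.

φR_n ≈ 469 kips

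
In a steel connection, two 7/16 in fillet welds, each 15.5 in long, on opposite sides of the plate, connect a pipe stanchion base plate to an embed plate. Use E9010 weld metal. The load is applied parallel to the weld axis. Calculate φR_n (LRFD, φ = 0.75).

E90XX → F_EXX = 90 ksi.
Effective throat t_e = 0.707 × 0.4375 = 0.3093 in.
Total length L = 31 in; A_we = 0.3093 × 31 = 9.589 in².
F_nw = 0.6 F_EXX = 0.6 × 90 = 54 ksi.
φR_n = 0.75 × 54 × 9.589 = 388.3 kip.

φR_n ≈ 388 kip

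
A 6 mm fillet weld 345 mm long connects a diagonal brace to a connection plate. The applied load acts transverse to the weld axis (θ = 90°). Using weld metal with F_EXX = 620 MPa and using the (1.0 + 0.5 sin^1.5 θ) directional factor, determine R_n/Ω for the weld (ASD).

R_n/Ω ≈ 408 kN

t_e = 0.707 × 6 = 4.242 mm; A_we = 4.242 × 345 = 1463 mm².
Directional factor: 1.0 + 0.5 sin^1.5(90°) = 1.5.
F_nw = 0.6 × 620 × 1.5 = 558 MPa.
R_n/Ω = (558 × 1463) / 2.0 × 10⁻³ = 408.3 kN.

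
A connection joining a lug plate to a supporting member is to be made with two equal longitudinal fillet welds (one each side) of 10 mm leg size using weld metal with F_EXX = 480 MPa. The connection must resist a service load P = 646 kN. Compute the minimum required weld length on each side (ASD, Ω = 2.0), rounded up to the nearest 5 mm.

Throat t_e = 0.707 × 10 = 7.07 mm.
r_n/Ω = (0.6 × 480 × 7.07) / 2.0 = 1018 N/mm = 1.018 kN/mm.
L_req = P / (r_n/Ω) = 646 / 1.018 = 634.5 mm total.
Per side: 634.5 / 2 = 317.3 mm.
Round up → use L = 320 mm on each side.

L = 320 mm on each side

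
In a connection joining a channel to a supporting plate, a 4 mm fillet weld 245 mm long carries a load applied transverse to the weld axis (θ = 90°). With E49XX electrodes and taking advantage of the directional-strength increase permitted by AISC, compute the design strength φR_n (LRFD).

E49XX → F_EXX = 490 MPa.
t_e = 0.707 × 4 = 2.828 mm; A_we = 2.828 × 245 = 692.9 mm².
Directional factor: 1.0 + 0.5 sin^1.5(90°) = 1.5.
F_nw = 0.6 × 490 × 1.5 = 441 MPa.
φR_n = 0.75 × 441 × 692.9 × 10⁻³ = 229.2 kN.

φR_n ≈ 229 kN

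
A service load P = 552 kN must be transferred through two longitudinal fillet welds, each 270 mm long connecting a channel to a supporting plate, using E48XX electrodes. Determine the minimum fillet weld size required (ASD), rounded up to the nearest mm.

w = 11 mm

E48XX → F_EXX = 480 MPa.
Total weld length L = 540 mm.
Required throat t_e = P × Ω / (0.6 F_EXX × L) = 552 × 2.0 / (0.6 × 480 × 540 × 10⁻³) = 7.099 mm.
Required leg w = t_e / 0.707 = 10.04 mm → use 11 mm.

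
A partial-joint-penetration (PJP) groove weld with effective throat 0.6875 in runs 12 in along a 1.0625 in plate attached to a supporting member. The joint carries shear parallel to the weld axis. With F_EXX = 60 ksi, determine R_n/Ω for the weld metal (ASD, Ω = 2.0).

Effective throat (given) t_e = 0.6875 in.
A_we = 0.6875 × 12 = 8.25 in².
F_nw = 0.6 F_EXX = 36 ksi.
R_n/Ω = (36 × 8.25) / 2.0 = 148.5 kip.

R_n/Ω ≈ 148 kip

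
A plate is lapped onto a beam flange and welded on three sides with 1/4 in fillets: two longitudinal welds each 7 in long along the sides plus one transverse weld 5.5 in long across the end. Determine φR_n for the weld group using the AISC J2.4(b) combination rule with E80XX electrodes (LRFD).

E80XX → F_EXX = 80 ksi.
t_e = 0.707 × 0.25 = 0.1767 in.
R_nwl = 0.6 × 80 × 0.1767 × 14 = 118.8 kips (longitudinal, 2 welds).
R_nwt = 0.6 × 80 × 0.1767 × 5.5 = 46.66 kips (transverse, base value).
(i) R_nwl + R_nwt = 165.4 kips; (ii) 0.85 R_nwl + 1.5 R_nwt = 171 kips.
R_n = max = 171 kips [governs: (ii)]; φR_n = 128.2 kips.

φR_n ≈ 128 kips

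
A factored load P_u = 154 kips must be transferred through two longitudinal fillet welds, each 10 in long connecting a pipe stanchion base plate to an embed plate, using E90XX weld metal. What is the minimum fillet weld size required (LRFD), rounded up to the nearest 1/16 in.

w = 5/16 in

E90XX → F_EXX = 90 ksi.
Total weld length L = 20 in.
Required throat t_e = P_u / (φ × 0.6 F_EXX × L) = 154 / (0.75 × 0.6 × 90 × 20) = 0.1901 in.
Required leg w = t_e / 0.707 = 0.2689 in → use 5/16 in.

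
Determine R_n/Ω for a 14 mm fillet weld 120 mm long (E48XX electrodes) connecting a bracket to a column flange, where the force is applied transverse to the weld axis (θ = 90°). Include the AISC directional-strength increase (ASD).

E48XX → F_EXX = 480 MPa.
t_e = 0.707 × 14 = 9.898 mm; A_we = 9.898 × 120 = 1188 mm².
Directional factor: 1.0 + 0.5 sin^1.5(90°) = 1.5.
F_nw = 0.6 × 480 × 1.5 = 432 MPa.
R_n/Ω = (432 × 1188) / 2.0 × 10⁻³ = 256.6 kN.

R_n/Ω ≈ 257 kN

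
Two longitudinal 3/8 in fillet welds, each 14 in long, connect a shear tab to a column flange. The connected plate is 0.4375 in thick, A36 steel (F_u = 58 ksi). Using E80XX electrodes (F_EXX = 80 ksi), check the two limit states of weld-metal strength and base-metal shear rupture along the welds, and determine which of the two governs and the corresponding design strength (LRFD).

φR_n ≈ 267 kips (weld metal governs)

t_e = 0.707 × 0.375 = 0.2651 in; L = 28 in.
Weld metal: φR_n = 0.75 × 0.6 × 80 × 0.2651 × 28 = 267.2 kips.
Base metal (shear rupture): φR_n = 0.75 × 0.6 × 58 × 0.4375 × 28 = 319.7 kips.
Governing: weld metal.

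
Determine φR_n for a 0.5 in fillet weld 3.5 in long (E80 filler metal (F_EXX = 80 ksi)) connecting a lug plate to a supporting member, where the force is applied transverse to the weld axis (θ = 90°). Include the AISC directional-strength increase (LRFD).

φR_n ≈ 66.8 kips

t_e = 0.707 × 0.5 = 0.3535 in; A_we = 0.3535 × 3.5 = 1.237 in².
Directional factor: 1.0 + 0.5 sin^1.5(90°) = 1.5.
F_nw = 0.6 × 80 × 1.5 = 72 ksi.
φR_n = 0.75 × 72 × 1.237 = 66.81 kips.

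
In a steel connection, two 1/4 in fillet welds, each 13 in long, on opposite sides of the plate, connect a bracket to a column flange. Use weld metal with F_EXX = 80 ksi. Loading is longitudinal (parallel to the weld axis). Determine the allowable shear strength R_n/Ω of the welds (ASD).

R_n/Ω ≈ 110 kips

Effective throat t_e = 0.707 × 0.25 = 0.1767 in.
Total length L = 26 in; A_we = 0.1767 × 26 = 4.595 in².
F_nw = 0.6 F_EXX = 0.6 × 80 = 48 ksi.
R_n = 48 × 4.595 = 220.6 kips; R_n/Ω = 220.6/2.0 = 110.3 kips.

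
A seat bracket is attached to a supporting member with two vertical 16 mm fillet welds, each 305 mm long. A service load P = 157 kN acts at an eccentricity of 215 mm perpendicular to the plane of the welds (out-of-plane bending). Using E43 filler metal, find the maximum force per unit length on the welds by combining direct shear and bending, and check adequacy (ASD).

E43XX → F_EXX = 430 MPa.
L_w = 2 × 305 = 610 mm; section modulus (unit throat) S = 2 × L²/6 = 31010 mm².
Direct shear f_v = P/L_w = 157×10³/610 = 257.4 N/mm.
Moment M = P × e = 157×10³ × 215 = 33755000 N·mm; bending f_b = M/S = 1089 N/mm.
f_max = √(f_v² + f_b²) = √(257.4² + 1089²) = 1119 N/mm.
r_n/Ω = (1/2.0) × 0.6 × 430 × (0.707 × 16) = 1459 N/mm → adequate.

f_max ≈ 1120 N/mm; adequate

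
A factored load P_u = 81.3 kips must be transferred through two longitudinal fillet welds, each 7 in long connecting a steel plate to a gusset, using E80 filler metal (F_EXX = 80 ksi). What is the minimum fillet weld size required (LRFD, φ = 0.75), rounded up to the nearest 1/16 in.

Total weld length L = 14 in.
Required throat t_e = P_u / (φ × 0.6 F_EXX × L) = 81.3 / (0.75 × 0.6 × 80 × 14) = 0.1613 in.
Required leg w = t_e / 0.707 = 0.2282 in → use 1/4 in.

w = 1/4 in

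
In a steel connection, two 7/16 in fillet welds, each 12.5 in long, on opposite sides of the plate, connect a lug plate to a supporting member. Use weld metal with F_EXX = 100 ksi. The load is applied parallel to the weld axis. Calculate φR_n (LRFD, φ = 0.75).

Effective throat t_e = 0.707 × 0.4375 = 0.3093 in.
Total length L = 25 in; A_we = 0.3093 × 25 = 7.733 in².
F_nw = 0.6 F_EXX = 0.6 × 100 = 60 ksi.
φR_n = 0.75 × 60 × 7.733 = 348 kips.

φR_n ≈ 348 kips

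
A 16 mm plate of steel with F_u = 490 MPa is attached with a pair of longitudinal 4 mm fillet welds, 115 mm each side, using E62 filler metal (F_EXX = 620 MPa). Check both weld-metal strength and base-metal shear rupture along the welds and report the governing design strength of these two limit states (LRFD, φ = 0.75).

t_e = 0.707 × 4 = 2.828 mm; L = 230 mm.
Weld metal: φR_n = 0.75 × 0.6 × 620 × 2.828 × 230 × 10⁻³ = 181.5 kN.
Base metal (shear rupture): φR_n = 0.75 × 0.6 × 490 × 16 × 230 × 10⁻³ = 811.4 kN.
Governing: weld metal.

φR_n ≈ 181 kN (weld metal governs)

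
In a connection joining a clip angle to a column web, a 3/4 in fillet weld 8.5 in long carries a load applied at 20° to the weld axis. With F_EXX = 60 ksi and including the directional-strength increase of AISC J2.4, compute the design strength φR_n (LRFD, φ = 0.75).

φR_n ≈ 134 kip

t_e = 0.707 × 0.75 = 0.5302 in; A_we = 0.5302 × 8.5 = 4.507 in².
Directional factor: 1.0 + 0.5 sin^1.5(20°) = 1.1.
F_nw = 0.6 × 60 × 1.1 = 39.6 ksi.
φR_n = 0.75 × 39.6 × 4.507 = 133.9 kip.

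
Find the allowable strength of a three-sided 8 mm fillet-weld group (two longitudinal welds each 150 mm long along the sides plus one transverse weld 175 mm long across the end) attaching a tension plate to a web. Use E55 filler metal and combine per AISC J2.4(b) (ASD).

E55XX → F_EXX = 550 MPa.
t_e = 0.707 × 8 = 5.656 mm.
R_nwl = 0.6 × 550 × 5.656 × 300 × 10⁻³ = 559.9 kN (longitudinal, 2 welds).
R_nwt = 0.6 × 550 × 5.656 × 175 × 10⁻³ = 326.6 kN (transverse, base value).
(i) R_nwl + R_nwt = 886.6 kN; (ii) 0.85 R_nwl + 1.5 R_nwt = 965.9 kN.
R_n = max = 965.9 kN [governs: (ii)]; R_n/Ω = 483 kN.

R_n/Ω ≈ 483 kN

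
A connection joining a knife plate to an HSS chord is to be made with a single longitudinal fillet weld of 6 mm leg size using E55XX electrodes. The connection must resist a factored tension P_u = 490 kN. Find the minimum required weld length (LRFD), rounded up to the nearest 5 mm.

L = 470 mm

E55XX → F_EXX = 550 MPa.
Throat t_e = 0.707 × 6 = 4.242 mm.
φr_n = 0.75 × 0.6 × 550 × 4.242 × 10⁻³ = 1.05 kN/mm.
L_req = P_u / φr_n = 490 / 1.05 = 466.7 mm total.
Round up → use L = 470 mm.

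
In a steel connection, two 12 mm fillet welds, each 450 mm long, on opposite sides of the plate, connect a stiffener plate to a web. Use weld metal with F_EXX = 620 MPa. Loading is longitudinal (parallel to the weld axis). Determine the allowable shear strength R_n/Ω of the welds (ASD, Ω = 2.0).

R_n/Ω ≈ 1420 kN

Effective throat t_e = 0.707 × 12 = 8.484 mm.
Total length L = 900 mm; A_we = 8.484 × 900 = 7636 mm².
F_nw = 0.6 F_EXX = 0.6 × 620 = 372 MPa.
R_n = 372 × 7636 × 10⁻³ = 2840 kN; R_n/Ω = 2840/2.0 = 1420 kN.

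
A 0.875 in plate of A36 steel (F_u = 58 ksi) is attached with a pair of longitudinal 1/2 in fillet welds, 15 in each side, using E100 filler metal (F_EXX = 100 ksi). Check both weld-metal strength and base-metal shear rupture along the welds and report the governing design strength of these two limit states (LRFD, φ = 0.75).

t_e = 0.707 × 0.5 = 0.3535 in; L = 30 in.
Weld metal: φR_n = 0.75 × 0.6 × 100 × 0.3535 × 30 = 477.2 kips.
Base metal (shear rupture): φR_n = 0.75 × 0.6 × 58 × 0.875 × 30 = 685.1 kips.
Governing: weld metal.

φR_n ≈ 477 kips (weld metal governs)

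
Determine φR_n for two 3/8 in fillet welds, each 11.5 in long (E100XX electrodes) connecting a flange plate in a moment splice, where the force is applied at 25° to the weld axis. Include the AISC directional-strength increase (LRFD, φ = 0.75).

φR_n ≈ 312 kips

E100XX → F_EXX = 100 ksi.
t_e = 0.707 × 0.375 = 0.2651 in; A_we = 0.2651 × 23 = 6.098 in².
Directional factor: 1.0 + 0.5 sin^1.5(25°) = 1.137.
F_nw = 0.6 × 100 × 1.137 = 68.24 ksi.
φR_n = 0.75 × 68.24 × 6.098 = 312.1 kips.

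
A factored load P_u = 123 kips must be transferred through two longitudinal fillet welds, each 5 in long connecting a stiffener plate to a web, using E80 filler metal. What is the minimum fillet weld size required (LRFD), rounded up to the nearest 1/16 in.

w = 1/2 in

E80XX → F_EXX = 80 ksi.
Total weld length L = 10 in.
Required throat t_e = P_u / (φ × 0.6 F_EXX × L) = 123 / (0.75 × 0.6 × 80 × 10) = 0.3417 in.
Required leg w = t_e / 0.707 = 0.4833 in → use 1/2 in.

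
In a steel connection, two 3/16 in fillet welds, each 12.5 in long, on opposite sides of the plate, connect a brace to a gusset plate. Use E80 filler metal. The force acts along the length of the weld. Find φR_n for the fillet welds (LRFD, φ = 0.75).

φR_n ≈ 119 kip

E80XX → F_EXX = 80 ksi.
Effective throat t_e = 0.707 × 0.1875 = 0.1326 in.
Total length L = 25 in; A_we = 0.1326 × 25 = 3.314 in².
F_nw = 0.6 F_EXX = 0.6 × 80 = 48 ksi.
φR_n = 0.75 × 48 × 3.314 = 119.3 kip.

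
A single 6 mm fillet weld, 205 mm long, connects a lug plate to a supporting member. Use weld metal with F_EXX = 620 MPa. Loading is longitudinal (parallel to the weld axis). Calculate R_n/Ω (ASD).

R_n/Ω ≈ 162 kN

Effective throat t_e = 0.707 × 6 = 4.242 mm.
Total length L = 205 mm; A_we = 4.242 × 205 = 869.6 mm².
F_nw = 0.6 F_EXX = 0.6 × 620 = 372 MPa.
R_n = 372 × 869.6 × 10⁻³ = 323.5 kN; R_n/Ω = 323.5/2.0 = 161.7 kN.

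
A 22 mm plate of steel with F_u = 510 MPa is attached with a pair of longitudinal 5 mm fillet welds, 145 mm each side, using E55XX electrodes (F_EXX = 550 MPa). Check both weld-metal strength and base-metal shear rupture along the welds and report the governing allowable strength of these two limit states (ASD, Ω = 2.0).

R_n/Ω ≈ 169 kN (weld metal governs)

t_e = 0.707 × 5 = 3.535 mm; L = 290 mm.
Weld metal: R_n/Ω = (1/2.0) × 0.6 × 550 × 3.535 × 290 × 10⁻³ = 169.1 kN.
Base metal (shear rupture): R_n/Ω = (1/2.0) × 0.6 × 510 × 22 × 290 × 10⁻³ = 976.1 kN.
Governing: weld metal.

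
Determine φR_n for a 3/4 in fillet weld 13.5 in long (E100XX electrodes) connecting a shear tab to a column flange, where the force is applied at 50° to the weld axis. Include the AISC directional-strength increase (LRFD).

φR_n ≈ 430 kip

E100XX → F_EXX = 100 ksi.
t_e = 0.707 × 0.75 = 0.5302 in; A_we = 0.5302 × 13.5 = 7.158 in².
Directional factor: 1.0 + 0.5 sin^1.5(50°) = 1.335.
F_nw = 0.6 × 100 × 1.335 = 80.11 ksi.
φR_n = 0.75 × 80.11 × 7.158 = 430.1 kip.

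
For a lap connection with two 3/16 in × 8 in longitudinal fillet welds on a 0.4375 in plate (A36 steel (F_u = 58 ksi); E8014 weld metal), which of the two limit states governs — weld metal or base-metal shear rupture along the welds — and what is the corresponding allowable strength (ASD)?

E80XX → F_EXX = 80 ksi.
t_e = 0.707 × 0.1875 = 0.1326 in; L = 16 in.
Weld metal: R_n/Ω = (1/2.0) × 0.6 × 80 × 0.1326 × 16 = 50.9 kips.
Base metal (shear rupture): R_n/Ω = (1/2.0) × 0.6 × 58 × 0.4375 × 16 = 121.8 kips.
Governing: weld metal.

R_n/Ω ≈ 50.9 kips (weld metal governs)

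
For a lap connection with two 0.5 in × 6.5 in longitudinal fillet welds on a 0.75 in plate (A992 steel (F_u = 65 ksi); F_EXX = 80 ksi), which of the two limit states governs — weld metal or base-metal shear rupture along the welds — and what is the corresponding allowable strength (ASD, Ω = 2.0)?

R_n/Ω ≈ 110 kip (weld metal governs)

t_e = 0.707 × 0.5 = 0.3535 in; L = 13 in.
Weld metal: R_n/Ω = (1/2.0) × 0.6 × 80 × 0.3535 × 13 = 110.3 kip.
Base metal (shear rupture): R_n/Ω = (1/2.0) × 0.6 × 65 × 0.75 × 13 = 190.1 kip.
Governing: weld metal.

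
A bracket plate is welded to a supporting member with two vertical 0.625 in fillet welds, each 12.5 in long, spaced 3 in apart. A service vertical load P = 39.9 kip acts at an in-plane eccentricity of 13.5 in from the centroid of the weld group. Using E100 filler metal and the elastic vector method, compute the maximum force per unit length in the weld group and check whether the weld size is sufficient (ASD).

E100XX → F_EXX = 100 ksi.
Total weld length L_w = 25 in. Treat welds as unit-width lines.
Polar moment about centroid: J = 2[d³/12 + d(b/2)²] = 2[12.5³/12 + 12.5×1.5²] = 381.8 in³.
Direct shear f_v = P/L_w = 39.9 / 25 = 1.596 kip/in (vertical).
Torsion M = P·e = 39.9 × 13.5 = 538.65 kip·in.
Critical point at (x, y) = (1.5, 6.25) from centroid. f_tx = M·y/J = 8.818 kip/in; f_ty = M·x/J = 2.116 kip/in.
Resultant f_max = √[f_tx² + (f_v + f_ty)²] = √[8.818² + (1.596 + 2.116)²] = 9.568 kip/in.
Capacity per unit length: r_n/Ω = (1/2.0) × 0.6 × 100 × (0.707 × 0.625) = 13.26 kip/in.
9.568 ≤ 13.26 → adequate.

f_max ≈ 9.57 kip/in; adequate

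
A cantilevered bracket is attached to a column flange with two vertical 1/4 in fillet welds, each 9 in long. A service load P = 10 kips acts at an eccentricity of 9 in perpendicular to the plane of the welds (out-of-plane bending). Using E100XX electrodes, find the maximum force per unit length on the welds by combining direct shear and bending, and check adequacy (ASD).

E100XX → F_EXX = 100 ksi.
L_w = 2 × 9 = 18 in; section modulus (unit throat) S = 2 × L²/6 = 27 in².
Direct shear f_v = P/L_w = 10/18 = 0.5556 kip/in.
Moment M = P × e = 10 × 9 = 90 kip·in; bending f_b = M/S = 3.333 kip/in.
f_max = √(f_v² + f_b²) = √(0.5556² + 3.333²) = 3.379 kip/in.
r_n/Ω = (1/2.0) × 0.6 × 100 × (0.707 × 0.25) = 5.302 kip/in → adequate.

f_max ≈ 3.38 kip/in; adequate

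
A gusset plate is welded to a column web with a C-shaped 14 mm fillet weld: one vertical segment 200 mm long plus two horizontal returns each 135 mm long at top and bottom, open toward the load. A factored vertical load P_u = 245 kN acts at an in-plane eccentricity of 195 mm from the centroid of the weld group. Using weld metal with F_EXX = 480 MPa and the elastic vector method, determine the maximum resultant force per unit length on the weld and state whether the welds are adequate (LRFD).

Total weld length L_w = 470 mm. Treat welds as unit-width lines.
Centroid: x̄ = 2×135×67.5 / 470 = 38.78 mm from the vertical weld.
Polar moment about centroid: J = I_x + I_y = [200³/12 + 2×135×100²] + [200×38.78² + 2(135³/12 + 135×28.72²)] = 4300000 mm³.
Direct shear f_v = P/L_w = 245×10³ / 470 = 521.3 N/mm (vertical).
Torsion M = P·e = 245×10³ × 195 = 47775000 N·mm.
Critical point at (x, y) = (96.22, 100) from centroid. f_tx = M·y/J = 1111 N/mm; f_ty = M·x/J = 1069 N/mm.
Resultant f_max = √[f_tx² + (f_v + f_ty)²] = √[1111² + (521.3 + 1069)²] = 1940 N/mm.
Capacity per unit length: φr_n = 0.75 × 0.6 × 480 × (0.707 × 14) = 2138 N/mm.
1940 ≤ 2138 → adequate.

f_max ≈ 1940 N/mm; adequate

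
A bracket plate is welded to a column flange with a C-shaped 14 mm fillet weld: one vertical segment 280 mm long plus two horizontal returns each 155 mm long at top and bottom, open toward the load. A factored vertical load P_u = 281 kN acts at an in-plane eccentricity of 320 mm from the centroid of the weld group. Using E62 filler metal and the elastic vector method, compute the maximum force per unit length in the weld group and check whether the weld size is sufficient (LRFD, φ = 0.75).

f_max ≈ 2060 N/mm; adequate

E62XX → F_EXX = 620 MPa.
Total weld length L_w = 590 mm. Treat welds as unit-width lines.
Centroid: x̄ = 2×155×77.5 / 590 = 40.72 mm from the vertical weld.
Polar moment about centroid: J = I_x + I_y = [280³/12 + 2×155×140²] + [280×40.72² + 2(155³/12 + 155×36.78²)] = 9410000 mm³.
Direct shear f_v = P/L_w = 281×10³ / 590 = 476.3 N/mm (vertical).
Torsion M = P·e = 281×10³ × 320 = 89920000 N·mm.
Critical point at (x, y) = (114.3, 140) from centroid. f_tx = M·y/J = 1338 N/mm; f_ty = M·x/J = 1092 N/mm.
Resultant f_max = √[f_tx² + (f_v + f_ty)²] = √[1338² + (476.3 + 1092)²] = 2061 N/mm.
Capacity per unit length: φr_n = 0.75 × 0.6 × 620 × (0.707 × 14) = 2762 N/mm.
2061 ≤ 2762 → adequate.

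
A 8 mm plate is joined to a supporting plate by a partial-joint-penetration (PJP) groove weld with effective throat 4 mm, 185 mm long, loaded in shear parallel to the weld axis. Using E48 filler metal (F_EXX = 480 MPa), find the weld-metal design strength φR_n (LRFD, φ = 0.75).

φR_n ≈ 160 kN

Effective throat (given) t_e = 4 mm.
A_we = 4 × 185 = 740 mm².
F_nw = 0.6 F_EXX = 288 MPa.
φR_n = 0.75 × 288 × 740 × 10⁻³ = 159.8 kN.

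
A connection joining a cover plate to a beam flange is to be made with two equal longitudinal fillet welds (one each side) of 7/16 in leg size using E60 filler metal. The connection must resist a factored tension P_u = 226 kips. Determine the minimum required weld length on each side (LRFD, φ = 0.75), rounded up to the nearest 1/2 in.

L = 14 in on each side

E60XX → F_EXX = 60 ksi.
Throat t_e = 0.707 × 0.4375 = 0.3093 in.
φr_n = 0.75 × 0.6 × 60 × 0.3093 = 8.351 kips/in.
L_req = P_u / φr_n = 226 / 8.351 = 27.06 in total.
Per side: 27.06 / 2 = 13.53 in.
Round up → use L = 14 in on each side.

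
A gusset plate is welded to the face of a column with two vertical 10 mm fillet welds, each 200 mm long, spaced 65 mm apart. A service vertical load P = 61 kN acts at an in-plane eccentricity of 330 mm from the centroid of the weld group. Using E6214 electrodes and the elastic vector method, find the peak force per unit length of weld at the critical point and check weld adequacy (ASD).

E62XX → F_EXX = 620 MPa.
Total weld length L_w = 400 mm. Treat welds as unit-width lines.
Polar moment about centroid: J = 2[d³/12 + d(b/2)²] = 2[200³/12 + 200×32.5²] = 1756000 mm³.
Direct shear f_v = P/L_w = 61×10³ / 400 = 152.5 N/mm (vertical).
Torsion M = P·e = 61×10³ × 330 = 20130000 N·mm.
Critical point at (x, y) = (32.5, 100) from centroid. f_tx = M·y/J = 1146 N/mm; f_ty = M·x/J = 372.6 N/mm.
Resultant f_max = √[f_tx² + (f_v + f_ty)²] = √[1146² + (152.5 + 372.6)²] = 1261 N/mm.
Capacity per unit length: r_n/Ω = (1/2.0) × 0.6 × 620 × (0.707 × 10) = 1315 N/mm.
1261 ≤ 1315 → adequate.

f_max ≈ 1260 N/mm; adequate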